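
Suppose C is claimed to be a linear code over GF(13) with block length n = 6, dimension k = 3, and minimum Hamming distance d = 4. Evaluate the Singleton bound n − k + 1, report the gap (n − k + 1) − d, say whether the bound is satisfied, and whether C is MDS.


Singleton RHS = n − k + 1 = 4, slack = 0, bound satisfied, MDS.

Singleton bound: d ≤ n − k + 1.
Here n = 6, k = 3, so n − k + 1 = 4.
Given d = 4, check d ≤ 4: YES.
Slack = (n − k + 1) − d = 0.
The code is MDS (slack = 0).
Description: the claimed parameters are [6, 3, 4]_13; such a code would be MDS (meets Singleton bound).


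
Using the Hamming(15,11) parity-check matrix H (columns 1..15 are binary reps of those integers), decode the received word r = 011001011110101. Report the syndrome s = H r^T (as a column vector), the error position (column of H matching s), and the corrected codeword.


s = (0, 1, 0, 1)^T, error position = 5, corrected codeword c = 011011011110101

Compute s = H r^T mod 2 one row at a time:
  s_1 = 1 + 1 + 1 + 1 + 0 + 1 + 0 + 1 = 6 ≡ 0 (mod 2).
  s_2 = 0 + 0 + 1 + 0 + 0 + 1 + 0 + 1 = 3 ≡ 1 (mod 2).
  s_3 = 1 + 1 + 1 + 0 + 1 + 1 + 0 + 1 = 6 ≡ 0 (mod 2).
  s_4 = 0 + 1 + 0 + 0 + 1 + 1 + 1 + 1 = 5 ≡ 1 (mod 2).
s = (0, 1, 0, 1)^T — this equals column 5 of H (binary 0101), so error is at position 5.
Correct: flip bit 5 of r = 011001011110101 to get c = 011011011110101.


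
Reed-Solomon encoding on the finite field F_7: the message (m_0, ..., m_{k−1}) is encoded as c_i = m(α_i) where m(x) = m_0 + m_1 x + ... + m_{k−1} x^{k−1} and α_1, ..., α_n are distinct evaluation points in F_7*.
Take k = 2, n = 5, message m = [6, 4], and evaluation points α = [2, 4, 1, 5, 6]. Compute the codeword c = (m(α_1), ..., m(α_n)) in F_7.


c = [0, 1, 3, 5, 2]

Message polynomial: m(x) = 6 + 4·x (mod 7).
For each evaluation point α_i, compute m(α_i) mod 7:
  α_1 = 2: Horner steps 4 → 0, so m(2) = 0.
  α_2 = 4: Horner steps 4 → 1, so m(4) = 1.
  α_3 = 1: Horner steps 4 → 3, so m(1) = 3.
  α_4 = 5: Horner steps 4 → 5, so m(5) = 5.
  α_5 = 6: Horner steps 4 → 2, so m(6) = 2.
Codeword c = [0, 1, 3, 5, 2] ∈ F_7^5.


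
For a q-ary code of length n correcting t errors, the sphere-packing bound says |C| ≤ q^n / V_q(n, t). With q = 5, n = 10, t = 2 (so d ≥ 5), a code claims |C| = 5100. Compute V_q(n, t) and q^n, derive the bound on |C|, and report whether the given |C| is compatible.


V_q(n, t) = 761, q^n = 9765625, Hamming bound = 12832, |C| = 5100 ≤ bound (satisfied).

Step 1: Compute V_q(n, t) = Σ_{j=0}^2 C(n, j) (q−1)^j.
  j = 0: C(10,0)·(4)^0 = 1·1 = 1.
  j = 1: C(10,1)·(4)^1 = 10·4 = 40.
  j = 2: C(10,2)·(4)^2 = 45·16 = 720.
  V_q(n, t) = 1 + 40 + 720 = 761.
Step 2: q^n = 5^10 = 9765625.
Step 3: Hamming bound ⌊q^n / V_q(n,t)⌋ = ⌊9765625/761⌋ = 12832.
Step 4: Compare |C| = 5100 to 12832: satisfied.
The claimed |C| lies below the Hamming bound.


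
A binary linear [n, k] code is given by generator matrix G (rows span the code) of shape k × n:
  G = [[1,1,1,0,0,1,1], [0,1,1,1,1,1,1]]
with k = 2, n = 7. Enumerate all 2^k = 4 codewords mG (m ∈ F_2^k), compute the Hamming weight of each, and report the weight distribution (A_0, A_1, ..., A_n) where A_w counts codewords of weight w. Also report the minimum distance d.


Weight distribution: A_0 = 1, A_3 = 1, A_5 = 1, A_6 = 1. Minimum distance d = 3.

Enumerate all 2^2 = 4 messages m ∈ F_2^2.
For each, compute codeword c = mG in F_2^7, then tally its weight.
  m = 00 → c = 0000000, weight = 0.
  m = 10 → c = 1110011, weight = 5.
  m = 01 → c = 0111111, weight = 6.
  m = 11 → c = 1001100, weight = 3.
Tally weights:
  weight 0: 1 codewords.
  weight 3: 1 codewords.
  weight 5: 1 codewords.
  weight 6: 1 codewords.
Minimum distance d = smallest w > 0 with A_w > 0 = 3.
Sanity: Σ A_w = 4 = 2^2 = 4 ✓.


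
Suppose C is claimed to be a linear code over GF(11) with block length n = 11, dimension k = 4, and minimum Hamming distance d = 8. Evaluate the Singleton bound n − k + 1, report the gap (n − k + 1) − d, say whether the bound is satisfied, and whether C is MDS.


Singleton RHS = n − k + 1 = 8, slack = 0, bound satisfied, MDS.

Singleton bound: d ≤ n − k + 1.
Here n = 11, k = 4, so n − k + 1 = 8.
Given d = 8, check d ≤ 8: YES.
Slack = (n − k + 1) − d = 0.
The code is MDS (slack = 0).
Description: the claimed parameters are [11, 4, 8]_11; such a code would be MDS (meets Singleton bound).


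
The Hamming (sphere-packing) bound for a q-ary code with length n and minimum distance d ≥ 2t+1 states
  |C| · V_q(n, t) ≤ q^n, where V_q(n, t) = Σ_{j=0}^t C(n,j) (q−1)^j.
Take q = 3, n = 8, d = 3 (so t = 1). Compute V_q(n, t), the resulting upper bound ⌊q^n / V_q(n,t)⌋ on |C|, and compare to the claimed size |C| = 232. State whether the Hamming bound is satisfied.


V_q(n, t) = 17, q^n = 6561, Hamming bound = 385, |C| = 232 ≤ bound (satisfied).

Step 1: Compute V_q(n, t) = Σ_{j=0}^1 C(n, j) (q−1)^j.
  j = 0: C(8,0)·(2)^0 = 1·1 = 1.
  j = 1: C(8,1)·(2)^1 = 8·2 = 16.
  V_q(n, t) = 1 + 16 = 17.
Step 2: q^n = 3^8 = 6561.
Step 3: Hamming bound ⌊q^n / V_q(n,t)⌋ = ⌊6561/17⌋ = 385.
Step 4: Compare |C| = 232 to 385: satisfied.
The claimed |C| lies below the Hamming bound.


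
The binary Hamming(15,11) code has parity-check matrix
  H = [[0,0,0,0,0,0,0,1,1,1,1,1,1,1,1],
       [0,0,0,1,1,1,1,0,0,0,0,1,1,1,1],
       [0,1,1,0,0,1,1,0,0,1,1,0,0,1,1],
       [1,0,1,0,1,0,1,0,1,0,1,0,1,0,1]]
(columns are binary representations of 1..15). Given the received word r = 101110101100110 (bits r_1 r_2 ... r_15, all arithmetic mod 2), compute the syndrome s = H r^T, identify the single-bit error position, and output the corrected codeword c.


s = (0, 1, 0, 0)^T, error position = 4, corrected codeword c = 101010101100110

Compute s = H r^T mod 2 one row at a time:
  s_1 = 0 + 1 + 1 + 0 + 0 + 1 + 1 + 0 = 4 ≡ 0 (mod 2).
  s_2 = 1 + 1 + 0 + 1 + 0 + 1 + 1 + 0 = 5 ≡ 1 (mod 2).
  s_3 = 0 + 1 + 0 + 1 + 1 + 0 + 1 + 0 = 4 ≡ 0 (mod 2).
  s_4 = 1 + 1 + 1 + 1 + 1 + 0 + 1 + 0 = 6 ≡ 0 (mod 2).
s = (0, 1, 0, 0)^T — this equals column 4 of H (binary 0100), so error is at position 4.
Correct: flip bit 4 of r = 101110101100110 to get c = 101010101100110.


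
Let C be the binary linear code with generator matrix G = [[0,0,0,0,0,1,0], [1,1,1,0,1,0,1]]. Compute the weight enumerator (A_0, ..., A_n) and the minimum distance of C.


Weight distribution: A_0 = 1, A_1 = 1, A_5 = 1, A_6 = 1. Minimum distance d = 1.

Enumerate all 2^2 = 4 messages m ∈ F_2^2.
For each, compute codeword c = mG in F_2^7, then tally its weight.
  m = 00 → c = 0000000, weight = 0.
  m = 10 → c = 0000010, weight = 1.
  m = 01 → c = 1110101, weight = 5.
  m = 11 → c = 1110111, weight = 6.
Tally weights:
  weight 0: 1 codewords.
  weight 1: 1 codewords.
  weight 5: 1 codewords.
  weight 6: 1 codewords.
Minimum distance d = smallest w > 0 with A_w > 0 = 1.
Sanity: Σ A_w = 4 = 2^2 = 4 ✓.


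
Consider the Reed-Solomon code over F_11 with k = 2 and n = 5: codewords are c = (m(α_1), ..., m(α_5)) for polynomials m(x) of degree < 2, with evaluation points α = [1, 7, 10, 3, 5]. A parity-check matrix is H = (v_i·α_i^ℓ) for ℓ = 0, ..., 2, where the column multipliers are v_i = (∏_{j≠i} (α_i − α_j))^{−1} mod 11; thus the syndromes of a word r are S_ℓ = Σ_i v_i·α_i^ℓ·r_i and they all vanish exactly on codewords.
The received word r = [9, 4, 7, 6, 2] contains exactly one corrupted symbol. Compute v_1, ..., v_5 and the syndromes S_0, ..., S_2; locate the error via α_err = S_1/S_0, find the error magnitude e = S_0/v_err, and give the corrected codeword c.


S = (8, 2, 6), error at position 4, error magnitude e = 6, c = [9, 4, 7, 0, 2].

Step 1: column multipliers v_i = (∏_{j≠i}(α_i − α_j))^{−1} mod 11.
  i = 1 (α = 1): (1−7)(1−10)(1−3)(1−5) = (−6)·(−9)·(−2)·(−4) = 432 ≡ 3, so v_1 = 3^{−1} = 4 (mod 11).
  i = 2 (α = 7): (7−1)(7−10)(7−3)(7−5) = 6·(−3)·4·2 = −144 ≡ 10, so v_2 = 10^{−1} = 10 (mod 11).
  i = 3 (α = 10): (10−1)(10−7)(10−3)(10−5) = 9·3·7·5 = 945 ≡ 10, so v_3 = 10^{−1} = 10 (mod 11).
  i = 4 (α = 3): (3−1)(3−7)(3−10)(3−5) = 2·(−4)·(−7)·(−2) = −112 ≡ 9, so v_4 = 9^{−1} = 5 (mod 11).
  i = 5 (α = 5): (5−1)(5−7)(5−10)(5−3) = 4·(−2)·(−5)·2 = 80 ≡ 3, so v_5 = 3^{−1} = 4 (mod 11).
  v = [4, 10, 10, 5, 4].
Step 2: syndromes of r = [9, 4, 7, 6, 2] (all sums mod 11).
  S_0 = Σ v_i r_i = 4·9 + 10·4 + 10·7 + 5·6 + 4·2 = 184 ≡ 8.
  S_1 = Σ v_i α_i r_i = 4·1·9 + 10·7·4 + 10·10·7 + 5·3·6 + 4·5·2 = 1146 ≡ 2.
  α_i^2 mod 11 = [1, 5, 1, 9, 3].
  S_2 = Σ v_i α_i^2 r_i = 4·1·9 + 10·5·4 + 10·1·7 + 5·9·6 + 4·3·2 = 600 ≡ 6.
  S = (8, 2, 6) ≠ 0, so r is not a codeword (an error is present).
Step 3: locate the error. For a single error e at position i, S_ℓ = v_i·e·α_i^ℓ, so α_err = S_1/S_0.
  S_0^{−1} = 8^{−1} = 7 (mod 11), so α_err = 2·7 = 14 ≡ 3 = α_4. Error position i = 4.
  Consistency check: S_2/S_1 = 6·6 = 36 ≡ 3 = α_err ✓ (single-error assumption holds).
Step 4: error magnitude e = S_0/v_4 = S_0·∏_{j≠4}(α_4 − α_j) = 8·9 = 72 ≡ 6 (mod 11).
Step 5: correct position 4: c_4 = r_4 − e = 6 − 6 ≡ 0 (mod 11). Hence c = [9, 4, 7, 0, 2].
  Check: interpolating c through the α_i gives m(x) = 8 + 1·x (degree < 2) with m(α_i) = c_i for every i, so c is indeed a codeword.


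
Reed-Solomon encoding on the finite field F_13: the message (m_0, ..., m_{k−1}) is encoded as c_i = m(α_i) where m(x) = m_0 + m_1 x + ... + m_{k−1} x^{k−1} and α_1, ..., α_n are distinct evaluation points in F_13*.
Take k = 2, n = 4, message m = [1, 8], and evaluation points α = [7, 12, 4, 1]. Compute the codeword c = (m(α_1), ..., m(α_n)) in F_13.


c = [5, 6, 7, 9]

Message polynomial: m(x) = 1 + 8·x (mod 13).
For each evaluation point α_i, compute m(α_i) mod 13:
  α_1 = 7: Horner steps 8 → 5, so m(7) = 5.
  α_2 = 12: Horner steps 8 → 6, so m(12) = 6.
  α_3 = 4: Horner steps 8 → 7, so m(4) = 7.
  α_4 = 1: Horner steps 8 → 9, so m(1) = 9.
Codeword c = [5, 6, 7, 9] ∈ F_13^4.


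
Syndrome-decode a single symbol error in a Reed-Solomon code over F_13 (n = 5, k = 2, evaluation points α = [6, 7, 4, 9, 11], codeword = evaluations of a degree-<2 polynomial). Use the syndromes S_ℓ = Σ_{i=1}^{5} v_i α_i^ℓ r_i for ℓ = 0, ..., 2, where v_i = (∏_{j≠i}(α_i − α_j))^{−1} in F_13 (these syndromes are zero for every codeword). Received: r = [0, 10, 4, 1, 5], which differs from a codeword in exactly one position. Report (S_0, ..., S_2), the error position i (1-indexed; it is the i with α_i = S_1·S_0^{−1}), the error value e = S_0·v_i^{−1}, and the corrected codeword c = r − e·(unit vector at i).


S = (2, 12, 7), error at position 1, error magnitude e = 5, c = [8, 10, 4, 1, 5].

Step 1: column multipliers v_i = (∏_{j≠i}(α_i − α_j))^{−1} mod 13.
  i = 1 (α = 6): (6−7)(6−4)(6−9)(6−11) = (−1)·2·(−3)·(−5) = −30 ≡ 9, so v_1 = 9^{−1} = 3 (mod 13).
  i = 2 (α = 7): (7−6)(7−4)(7−9)(7−11) = 1·3·(−2)·(−4) = 24 ≡ 11, so v_2 = 11^{−1} = 6 (mod 13).
  i = 3 (α = 4): (4−6)(4−7)(4−9)(4−11) = (−2)·(−3)·(−5)·(−7) = 210 ≡ 2, so v_3 = 2^{−1} = 7 (mod 13).
  i = 4 (α = 9): (9−6)(9−7)(9−4)(9−11) = 3·2·5·(−2) = −60 ≡ 5, so v_4 = 5^{−1} = 8 (mod 13).
  i = 5 (α = 11): (11−6)(11−7)(11−4)(11−9) = 5·4·7·2 = 280 ≡ 7, so v_5 = 7^{−1} = 2 (mod 13).
  v = [3, 6, 7, 8, 2].
Step 2: syndromes of r = [0, 10, 4, 1, 5] (all sums mod 13).
  S_0 = Σ v_i r_i = 3·0 + 6·10 + 7·4 + 8·1 + 2·5 = 106 ≡ 2.
  S_1 = Σ v_i α_i r_i = 3·6·0 + 6·7·10 + 7·4·4 + 8·9·1 + 2·11·5 = 714 ≡ 12.
  α_i^2 mod 13 = [10, 10, 3, 3, 4].
  S_2 = Σ v_i α_i^2 r_i = 3·10·0 + 6·10·10 + 7·3·4 + 8·3·1 + 2·4·5 = 748 ≡ 7.
  S = (2, 12, 7) ≠ 0, so r is not a codeword (an error is present).
Step 3: locate the error. For a single error e at position i, S_ℓ = v_i·e·α_i^ℓ, so α_err = S_1/S_0.
  S_0^{−1} = 2^{−1} = 7 (mod 13), so α_err = 12·7 = 84 ≡ 6 = α_1. Error position i = 1.
  Consistency check: S_2/S_1 = 7·12 = 84 ≡ 6 = α_err ✓ (single-error assumption holds).
Step 4: error magnitude e = S_0/v_1 = S_0·∏_{j≠1}(α_1 − α_j) = 2·9 = 18 ≡ 5 (mod 13).
Step 5: correct position 1: c_1 = r_1 − e = 0 − 5 ≡ 8 (mod 13). Hence c = [8, 10, 4, 1, 5].
  Check: interpolating c through the α_i gives m(x) = 9 + 2·x (degree < 2) with m(α_i) = c_i for every i, so c is indeed a codeword.


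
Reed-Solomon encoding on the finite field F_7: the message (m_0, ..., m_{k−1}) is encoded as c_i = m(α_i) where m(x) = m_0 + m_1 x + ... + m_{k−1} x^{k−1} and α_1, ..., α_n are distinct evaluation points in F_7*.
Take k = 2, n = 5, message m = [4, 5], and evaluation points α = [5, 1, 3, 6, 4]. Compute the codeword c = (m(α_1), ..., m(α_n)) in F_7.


c = [1, 2, 5, 6, 3]

Message polynomial: m(x) = 4 + 5·x (mod 7).
For each evaluation point α_i, compute m(α_i) mod 7:
  α_1 = 5: Horner steps 5 → 1, so m(5) = 1.
  α_2 = 1: Horner steps 5 → 2, so m(1) = 2.
  α_3 = 3: Horner steps 5 → 5, so m(3) = 5.
  α_4 = 6: Horner steps 5 → 6, so m(6) = 6.
  α_5 = 4: Horner steps 5 → 3, so m(4) = 3.
Codeword c = [1, 2, 5, 6, 3] ∈ F_7^5.


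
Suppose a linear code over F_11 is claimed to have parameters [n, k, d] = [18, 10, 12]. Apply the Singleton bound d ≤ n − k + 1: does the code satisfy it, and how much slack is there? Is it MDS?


Singleton RHS = n − k + 1 = 9, slack = -3, bound violated (no such code; not MDS).

Singleton bound: d ≤ n − k + 1.
Here n = 18, k = 10, so n − k + 1 = 9.
Given d = 12, check d ≤ 9: NO.
Slack = (n − k + 1) − d = -3.
The slack is negative: d = 12 exceeds n − k + 1 = 9 by 3, so the Singleton bound is violated and no linear [18, 10, 12]_11 code can exist. In particular it is not MDS (MDS requires d = n − k + 1 exactly).
Description: the claimed parameters are [18, 10, 12]_11; such a code would be impossible (violates the Singleton bound).


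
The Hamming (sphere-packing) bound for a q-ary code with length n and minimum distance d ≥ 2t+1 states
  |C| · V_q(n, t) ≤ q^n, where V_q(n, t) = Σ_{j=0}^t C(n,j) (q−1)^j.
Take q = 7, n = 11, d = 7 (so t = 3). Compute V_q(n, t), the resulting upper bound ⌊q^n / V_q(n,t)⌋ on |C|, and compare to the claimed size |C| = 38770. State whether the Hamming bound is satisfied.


V_q(n, t) = 37687, q^n = 1977326743, Hamming bound = 52467, |C| = 38770 ≤ bound (satisfied).

Step 1: Compute V_q(n, t) = Σ_{j=0}^3 C(n, j) (q−1)^j.
  j = 0: C(11,0)·(6)^0 = 1·1 = 1.
  j = 1: C(11,1)·(6)^1 = 11·6 = 66.
  j = 2: C(11,2)·(6)^2 = 55·36 = 1980.
  j = 3: C(11,3)·(6)^3 = 165·216 = 35640.
  V_q(n, t) = 1 + 66 + 1980 + 35640 = 37687.
Step 2: q^n = 7^11 = 1977326743.
Step 3: Hamming bound ⌊q^n / V_q(n,t)⌋ = ⌊1977326743/37687⌋ = 52467.
Step 4: Compare |C| = 38770 to 52467: satisfied.
The claimed |C| lies below the Hamming bound.


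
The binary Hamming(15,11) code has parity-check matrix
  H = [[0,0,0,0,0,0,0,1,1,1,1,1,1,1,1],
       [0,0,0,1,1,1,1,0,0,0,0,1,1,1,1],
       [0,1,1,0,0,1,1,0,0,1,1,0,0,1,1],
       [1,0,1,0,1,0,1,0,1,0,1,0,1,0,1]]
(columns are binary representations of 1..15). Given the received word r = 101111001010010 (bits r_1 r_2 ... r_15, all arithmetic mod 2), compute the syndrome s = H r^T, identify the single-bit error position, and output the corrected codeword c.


s = (1, 0, 0, 1)^T, error position = 9, corrected codeword c = 101111000010010

Compute s = H r^T mod 2 one row at a time:
  s_1 = 0 + 1 + 0 + 1 + 0 + 0 + 1 + 0 = 3 ≡ 1 (mod 2).
  s_2 = 1 + 1 + 1 + 0 + 0 + 0 + 1 + 0 = 4 ≡ 0 (mod 2).
  s_3 = 0 + 1 + 1 + 0 + 0 + 1 + 1 + 0 = 4 ≡ 0 (mod 2).
  s_4 = 1 + 1 + 1 + 0 + 1 + 1 + 0 + 0 = 5 ≡ 1 (mod 2).
s = (1, 0, 0, 1)^T — this equals column 9 of H (binary 1001), so error is at position 9.
Correct: flip bit 9 of r = 101111001010010 to get c = 101111000010010.


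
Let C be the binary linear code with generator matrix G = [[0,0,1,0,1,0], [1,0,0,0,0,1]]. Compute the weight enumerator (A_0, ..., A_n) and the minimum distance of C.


Weight distribution: A_0 = 1, A_2 = 2, A_4 = 1. Minimum distance d = 2.

Enumerate all 2^2 = 4 messages m ∈ F_2^2.
For each, compute codeword c = mG in F_2^6, then tally its weight.
  m = 00 → c = 000000, weight = 0.
  m = 10 → c = 001010, weight = 2.
  m = 01 → c = 100001, weight = 2.
  m = 11 → c = 101011, weight = 4.
Tally weights:
  weight 0: 1 codewords.
  weight 2: 2 codewords.
  weight 4: 1 codewords.
Minimum distance d = smallest w > 0 with A_w > 0 = 2.
Sanity: Σ A_w = 4 = 2^2 = 4 ✓.


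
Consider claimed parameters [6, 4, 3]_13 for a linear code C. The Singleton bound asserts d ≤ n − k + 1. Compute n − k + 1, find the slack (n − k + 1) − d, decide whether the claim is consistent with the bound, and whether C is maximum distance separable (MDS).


Singleton RHS = n − k + 1 = 3, slack = 0, bound satisfied, MDS.

Singleton bound: d ≤ n − k + 1.
Here n = 6, k = 4, so n − k + 1 = 3.
Given d = 3, check d ≤ 3: YES.
Slack = (n − k + 1) − d = 0.
The code is MDS (slack = 0).
Description: the claimed parameters are [6, 4, 3]_13; such a code would be MDS (meets Singleton bound).


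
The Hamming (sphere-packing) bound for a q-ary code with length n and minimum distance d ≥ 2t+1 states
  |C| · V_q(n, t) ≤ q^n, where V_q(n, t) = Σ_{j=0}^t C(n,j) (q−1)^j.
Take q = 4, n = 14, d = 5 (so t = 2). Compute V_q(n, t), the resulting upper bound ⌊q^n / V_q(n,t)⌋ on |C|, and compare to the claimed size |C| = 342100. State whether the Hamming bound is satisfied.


V_q(n, t) = 862, q^n = 268435456, Hamming bound = 311410, |C| = 342100 > bound (violated).

Step 1: Compute V_q(n, t) = Σ_{j=0}^2 C(n, j) (q−1)^j.
  j = 0: C(14,0)·(3)^0 = 1·1 = 1.
  j = 1: C(14,1)·(3)^1 = 14·3 = 42.
  j = 2: C(14,2)·(3)^2 = 91·9 = 819.
  V_q(n, t) = 1 + 42 + 819 = 862.
Step 2: q^n = 4^14 = 268435456.
Step 3: Hamming bound ⌊q^n / V_q(n,t)⌋ = ⌊268435456/862⌋ = 311410.
Step 4: Compare |C| = 342100 to 311410: violated.
The claimed |C| lies above the Hamming bound, so no 4-ary code of length 14 with d ≥ 5 can have 342100 codewords.


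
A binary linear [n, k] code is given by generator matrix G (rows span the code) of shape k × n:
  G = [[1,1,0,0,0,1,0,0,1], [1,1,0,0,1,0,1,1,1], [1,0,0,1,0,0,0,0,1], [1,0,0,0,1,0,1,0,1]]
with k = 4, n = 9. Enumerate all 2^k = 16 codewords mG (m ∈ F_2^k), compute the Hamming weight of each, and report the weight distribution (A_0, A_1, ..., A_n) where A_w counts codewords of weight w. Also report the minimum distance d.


Weight distribution: A_0 = 1, A_2 = 1, A_3 = 4, A_4 = 5, A_5 = 2, A_6 = 1, A_7 = 2. Minimum distance d = 2.

Enumerate all 2^4 = 16 messages m ∈ F_2^4.
For each, compute codeword c = mG in F_2^9, then tally its weight.
  m = 0000 → c = 000000000, weight = 0.
  m = 1000 → c = 110001001, weight = 4.
  m = 0100 → c = 110010111, weight = 6.
  m = 1100 → c = 000011110, weight = 4.
  m = 0010 → c = 100100001, weight = 3.
  m = 1010 → c = 010101000, weight = 3.
  m = 0110 → c = 010110110, weight = 5.
  m = 1110 → c = 100111111, weight = 7.
  m = 0001 → c = 100010101, weight = 4.
  m = 1001 → c = 010011100, weight = 4.
  m = 0101 → c = 010000010, weight = 2.
  m = 1101 → c = 100001011, weight = 4.
  m = 0011 → c = 000110100, weight = 3.
  m = 1011 → c = 110111101, weight = 7.
  m = 0111 → c = 110100011, weight = 5.
  m = 1111 → c = 000101010, weight = 3.
Tally weights:
  weight 0: 1 codewords.
  weight 2: 1 codewords.
  weight 3: 4 codewords.
  weight 4: 5 codewords.
  weight 5: 2 codewords.
  weight 6: 1 codewords.
  weight 7: 2 codewords.
Minimum distance d = smallest w > 0 with A_w > 0 = 2.
Sanity: Σ A_w = 16 = 2^4 = 16 ✓.


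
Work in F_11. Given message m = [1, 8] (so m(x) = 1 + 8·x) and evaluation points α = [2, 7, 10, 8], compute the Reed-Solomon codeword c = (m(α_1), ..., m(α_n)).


c = [6, 2, 4, 10]

Message polynomial: m(x) = 1 + 8·x (mod 11).
For each evaluation point α_i, compute m(α_i) mod 11:
  α_1 = 2: Horner steps 8 → 6, so m(2) = 6.
  α_2 = 7: Horner steps 8 → 2, so m(7) = 2.
  α_3 = 10: Horner steps 8 → 4, so m(10) = 4.
  α_4 = 8: Horner steps 8 → 10, so m(8) = 10.
Codeword c = [6, 2, 4, 10] ∈ F_11^4.


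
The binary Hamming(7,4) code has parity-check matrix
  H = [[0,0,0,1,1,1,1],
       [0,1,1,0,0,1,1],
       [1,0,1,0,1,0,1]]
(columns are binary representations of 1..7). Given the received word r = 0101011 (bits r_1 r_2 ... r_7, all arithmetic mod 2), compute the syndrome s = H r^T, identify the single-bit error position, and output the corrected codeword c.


s = (1, 1, 1)^T, error position = 7, corrected codeword c = 0101010

Compute s = H r^T mod 2 one row at a time:
  s_1 = 1 + 0 + 1 + 1 = 3 ≡ 1 (mod 2).
  s_2 = 1 + 0 + 1 + 1 = 3 ≡ 1 (mod 2).
  s_3 = 0 + 0 + 0 + 1 = 1 ≡ 1 (mod 2).
s = (1, 1, 1)^T — this equals column 7 of H (binary 111), so error is at position 7.
Correct: flip bit 7 of r = 0101011 to get c = 0101010.


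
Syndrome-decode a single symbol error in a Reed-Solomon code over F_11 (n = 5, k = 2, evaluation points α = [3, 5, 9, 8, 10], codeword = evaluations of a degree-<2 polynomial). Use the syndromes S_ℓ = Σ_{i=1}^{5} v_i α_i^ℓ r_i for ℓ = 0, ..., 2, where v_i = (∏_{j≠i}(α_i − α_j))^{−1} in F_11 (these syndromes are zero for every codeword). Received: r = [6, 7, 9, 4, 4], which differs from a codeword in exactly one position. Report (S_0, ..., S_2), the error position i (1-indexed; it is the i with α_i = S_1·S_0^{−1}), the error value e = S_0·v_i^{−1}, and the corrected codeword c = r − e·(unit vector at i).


S = (7, 1, 8), error at position 4, error magnitude e = 1, c = [6, 7, 9, 3, 4].

Step 1: column multipliers v_i = (∏_{j≠i}(α_i − α_j))^{−1} mod 11.
  i = 1 (α = 3): (3−5)(3−9)(3−8)(3−10) = (−2)·(−6)·(−5)·(−7) = 420 ≡ 2, so v_1 = 2^{−1} = 6 (mod 11).
  i = 2 (α = 5): (5−3)(5−9)(5−8)(5−10) = 2·(−4)·(−3)·(−5) = −120 ≡ 1, so v_2 = 1^{−1} = 1 (mod 11).
  i = 3 (α = 9): (9−3)(9−5)(9−8)(9−10) = 6·4·1·(−1) = −24 ≡ 9, so v_3 = 9^{−1} = 5 (mod 11).
  i = 4 (α = 8): (8−3)(8−5)(8−9)(8−10) = 5·3·(−1)·(−2) = 30 ≡ 8, so v_4 = 8^{−1} = 7 (mod 11).
  i = 5 (α = 10): (10−3)(10−5)(10−9)(10−8) = 7·5·1·2 = 70 ≡ 4, so v_5 = 4^{−1} = 3 (mod 11).
  v = [6, 1, 5, 7, 3].
Step 2: syndromes of r = [6, 7, 9, 4, 4] (all sums mod 11).
  S_0 = Σ v_i r_i = 6·6 + 1·7 + 5·9 + 7·4 + 3·4 = 128 ≡ 7.
  S_1 = Σ v_i α_i r_i = 6·3·6 + 1·5·7 + 5·9·9 + 7·8·4 + 3·10·4 = 892 ≡ 1.
  α_i^2 mod 11 = [9, 3, 4, 9, 1].
  S_2 = Σ v_i α_i^2 r_i = 6·9·6 + 1·3·7 + 5·4·9 + 7·9·4 + 3·1·4 = 789 ≡ 8.
  S = (7, 1, 8) ≠ 0, so r is not a codeword (an error is present).
Step 3: locate the error. For a single error e at position i, S_ℓ = v_i·e·α_i^ℓ, so α_err = S_1/S_0.
  S_0^{−1} = 7^{−1} = 8 (mod 11), so α_err = 1·8 = 8 ≡ 8 = α_4. Error position i = 4.
  Consistency check: S_2/S_1 = 8·1 = 8 ≡ 8 = α_err ✓ (single-error assumption holds).
Step 4: error magnitude e = S_0/v_4 = S_0·∏_{j≠4}(α_4 − α_j) = 7·8 = 56 ≡ 1 (mod 11).
Step 5: correct position 4: c_4 = r_4 − e = 4 − 1 ≡ 3 (mod 11). Hence c = [6, 7, 9, 3, 4].
  Check: interpolating c through the α_i gives m(x) = 10 + 6·x (degree < 2) with m(α_i) = c_i for every i, so c is indeed a codeword.


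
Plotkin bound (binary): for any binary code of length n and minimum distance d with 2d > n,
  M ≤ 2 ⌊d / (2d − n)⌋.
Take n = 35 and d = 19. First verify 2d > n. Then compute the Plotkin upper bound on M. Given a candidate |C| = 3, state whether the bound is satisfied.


Plotkin bound M ≤ 12; given |C| = 3 ≤ bound (satisfied).

Check applicability: 2d = 38, n = 35.
2d − n = 3 > 0, so Plotkin applies.
Compute d/(2d−n) = 19/3 ≈ 6.3333.
⌊d/(2d−n)⌋ = 6.
Plotkin bound: M ≤ 2·6 = 12.
Given |C| = 3, check: satisfied.
This |C| is below the Plotkin bound.


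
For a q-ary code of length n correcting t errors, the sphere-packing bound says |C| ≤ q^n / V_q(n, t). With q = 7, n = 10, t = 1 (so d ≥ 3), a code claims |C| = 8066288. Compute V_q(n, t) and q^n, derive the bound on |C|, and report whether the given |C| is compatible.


V_q(n, t) = 61, q^n = 282475249, Hamming bound = 4630741, |C| = 8066288 > bound (violated).

Step 1: Compute V_q(n, t) = Σ_{j=0}^1 C(n, j) (q−1)^j.
  j = 0: C(10,0)·(6)^0 = 1·1 = 1.
  j = 1: C(10,1)·(6)^1 = 10·6 = 60.
  V_q(n, t) = 1 + 60 = 61.
Step 2: q^n = 7^10 = 282475249.
Step 3: Hamming bound ⌊q^n / V_q(n,t)⌋ = ⌊282475249/61⌋ = 4630741.
Step 4: Compare |C| = 8066288 to 4630741: violated.
The claimed |C| lies above the Hamming bound, so no 7-ary code of length 10 with d ≥ 3 can have 8066288 codewords.


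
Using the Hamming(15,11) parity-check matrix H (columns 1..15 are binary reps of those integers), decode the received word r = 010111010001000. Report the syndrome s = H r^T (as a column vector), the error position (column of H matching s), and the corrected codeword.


s = (0, 0, 0, 1)^T, error position = 1, corrected codeword c = 110111010001000

Compute s = H r^T mod 2 one row at a time:
  s_1 = 1 + 0 + 0 + 0 + 1 + 0 + 0 + 0 = 2 ≡ 0 (mod 2).
  s_2 = 1 + 1 + 1 + 0 + 1 + 0 + 0 + 0 = 4 ≡ 0 (mod 2).
  s_3 = 1 + 0 + 1 + 0 + 0 + 0 + 0 + 0 = 2 ≡ 0 (mod 2).
  s_4 = 0 + 0 + 1 + 0 + 0 + 0 + 0 + 0 = 1 ≡ 1 (mod 2).
s = (0, 0, 0, 1)^T — this equals column 1 of H (binary 0001), so error is at position 1.
Correct: flip bit 1 of r = 010111010001000 to get c = 110111010001000.


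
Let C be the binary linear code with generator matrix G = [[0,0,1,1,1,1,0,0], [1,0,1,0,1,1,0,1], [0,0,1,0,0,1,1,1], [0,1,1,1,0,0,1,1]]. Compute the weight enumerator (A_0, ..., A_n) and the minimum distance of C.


Weight distribution: A_0 = 1, A_3 = 4, A_4 = 5, A_5 = 4, A_6 = 2. Minimum distance d = 3.

Enumerate all 2^4 = 16 messages m ∈ F_2^4.
For each, compute codeword c = mG in F_2^8, then tally its weight.
  m = 0000 → c = 00000000, weight = 0.
  m = 1000 → c = 00111100, weight = 4.
  m = 0100 → c = 10101101, weight = 5.
  m = 1100 → c = 10010001, weight = 3.
  m = 0010 → c = 00100111, weight = 4.
  m = 1010 → c = 00011011, weight = 4.
  m = 0110 → c = 10001010, weight = 3.
  m = 1110 → c = 10110110, weight = 5.
  m = 0001 → c = 01110011, weight = 5.
  m = 1001 → c = 01001111, weight = 5.
  m = 0101 → c = 11011110, weight = 6.
  m = 1101 → c = 11100010, weight = 4.
  m = 0011 → c = 01010100, weight = 3.
  m = 1011 → c = 01101000, weight = 3.
  m = 0111 → c = 11111001, weight = 6.
  m = 1111 → c = 11000101, weight = 4.
Tally weights:
  weight 0: 1 codewords.
  weight 3: 4 codewords.
  weight 4: 5 codewords.
  weight 5: 4 codewords.
  weight 6: 2 codewords.
Minimum distance d = smallest w > 0 with A_w > 0 = 3.
Sanity: Σ A_w = 16 = 2^4 = 16 ✓.


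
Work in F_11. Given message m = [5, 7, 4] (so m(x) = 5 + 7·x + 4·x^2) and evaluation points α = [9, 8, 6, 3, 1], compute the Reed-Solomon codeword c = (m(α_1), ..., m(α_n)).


c = [7, 9, 4, 7, 5]

Message polynomial: m(x) = 5 + 7·x + 4·x^2 (mod 11).
For each evaluation point α_i, compute m(α_i) mod 11:
  α_1 = 9: Horner steps 4 → 10 → 7, so m(9) = 7.
  α_2 = 8: Horner steps 4 → 6 → 9, so m(8) = 9.
  α_3 = 6: Horner steps 4 → 9 → 4, so m(6) = 4.
  α_4 = 3: Horner steps 4 → 8 → 7, so m(3) = 7.
  α_5 = 1: Horner steps 4 → 0 → 5, so m(1) = 5.
Codeword c = [7, 9, 4, 7, 5] ∈ F_11^5.


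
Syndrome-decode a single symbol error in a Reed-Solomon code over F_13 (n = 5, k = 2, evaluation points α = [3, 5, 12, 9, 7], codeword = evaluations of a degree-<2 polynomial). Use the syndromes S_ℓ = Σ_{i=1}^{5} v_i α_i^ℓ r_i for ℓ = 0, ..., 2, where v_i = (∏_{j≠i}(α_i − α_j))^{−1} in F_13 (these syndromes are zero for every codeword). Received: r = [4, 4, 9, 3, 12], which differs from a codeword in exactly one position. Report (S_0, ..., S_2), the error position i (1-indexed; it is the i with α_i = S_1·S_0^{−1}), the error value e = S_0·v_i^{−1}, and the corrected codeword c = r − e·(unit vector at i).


S = (7, 9, 6), error at position 2, error magnitude e = 9, c = [4, 8, 9, 3, 12].

Step 1: column multipliers v_i = (∏_{j≠i}(α_i − α_j))^{−1} mod 13.
  i = 1 (α = 3): (3−5)(3−12)(3−9)(3−7) = (−2)·(−9)·(−6)·(−4) = 432 ≡ 3, so v_1 = 3^{−1} = 9 (mod 13).
  i = 2 (α = 5): (5−3)(5−12)(5−9)(5−7) = 2·(−7)·(−4)·(−2) = −112 ≡ 5, so v_2 = 5^{−1} = 8 (mod 13).
  i = 3 (α = 12): (12−3)(12−5)(12−9)(12−7) = 9·7·3·5 = 945 ≡ 9, so v_3 = 9^{−1} = 3 (mod 13).
  i = 4 (α = 9): (9−3)(9−5)(9−12)(9−7) = 6·4·(−3)·2 = −144 ≡ 12, so v_4 = 12^{−1} = 12 (mod 13).
  i = 5 (α = 7): (7−3)(7−5)(7−12)(7−9) = 4·2·(−5)·(−2) = 80 ≡ 2, so v_5 = 2^{−1} = 7 (mod 13).
  v = [9, 8, 3, 12, 7].
Step 2: syndromes of r = [4, 4, 9, 3, 12] (all sums mod 13).
  S_0 = Σ v_i r_i = 9·4 + 8·4 + 3·9 + 12·3 + 7·12 = 215 ≡ 7.
  S_1 = Σ v_i α_i r_i = 9·3·4 + 8·5·4 + 3·12·9 + 12·9·3 + 7·7·12 = 1504 ≡ 9.
  α_i^2 mod 13 = [9, 12, 1, 3, 10].
  S_2 = Σ v_i α_i^2 r_i = 9·9·4 + 8·12·4 + 3·1·9 + 12·3·3 + 7·10·12 = 1683 ≡ 6.
  S = (7, 9, 6) ≠ 0, so r is not a codeword (an error is present).
Step 3: locate the error. For a single error e at position i, S_ℓ = v_i·e·α_i^ℓ, so α_err = S_1/S_0.
  S_0^{−1} = 7^{−1} = 2 (mod 13), so α_err = 9·2 = 18 ≡ 5 = α_2. Error position i = 2.
  Consistency check: S_2/S_1 = 6·3 = 18 ≡ 5 = α_err ✓ (single-error assumption holds).
Step 4: error magnitude e = S_0/v_2 = S_0·∏_{j≠2}(α_2 − α_j) = 7·5 = 35 ≡ 9 (mod 13).
Step 5: correct position 2: c_2 = r_2 − e = 4 − 9 ≡ 8 (mod 13). Hence c = [4, 8, 9, 3, 12].
  Check: interpolating c through the α_i gives m(x) = 11 + 2·x (degree < 2) with m(α_i) = c_i for every i, so c is indeed a codeword.


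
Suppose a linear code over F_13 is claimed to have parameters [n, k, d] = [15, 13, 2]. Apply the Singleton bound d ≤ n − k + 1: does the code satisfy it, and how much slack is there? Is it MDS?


Singleton RHS = n − k + 1 = 3, slack = 1, bound satisfied, not MDS.

Singleton bound: d ≤ n − k + 1.
Here n = 15, k = 13, so n − k + 1 = 3.
Given d = 2, check d ≤ 3: YES.
Slack = (n − k + 1) − d = 1.
The code is NOT MDS (slack = 1 > 0).
Description: the claimed parameters are [15, 13, 2]_13; such a code would be non-MDS.


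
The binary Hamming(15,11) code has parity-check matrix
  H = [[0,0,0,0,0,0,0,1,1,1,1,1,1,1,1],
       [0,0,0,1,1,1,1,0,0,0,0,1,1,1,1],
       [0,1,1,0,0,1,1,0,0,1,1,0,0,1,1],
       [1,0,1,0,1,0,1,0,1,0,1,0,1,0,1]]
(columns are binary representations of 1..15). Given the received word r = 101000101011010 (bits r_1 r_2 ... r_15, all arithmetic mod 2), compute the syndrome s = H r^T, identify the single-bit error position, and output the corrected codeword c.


s = (0, 1, 0, 1)^T, error position = 5, corrected codeword c = 101010101011010

Compute s = H r^T mod 2 one row at a time:
  s_1 = 0 + 1 + 0 + 1 + 1 + 0 + 1 + 0 = 4 ≡ 0 (mod 2).
  s_2 = 0 + 0 + 0 + 1 + 1 + 0 + 1 + 0 = 3 ≡ 1 (mod 2).
  s_3 = 0 + 1 + 0 + 1 + 0 + 1 + 1 + 0 = 4 ≡ 0 (mod 2).
  s_4 = 1 + 1 + 0 + 1 + 1 + 1 + 0 + 0 = 5 ≡ 1 (mod 2).
s = (0, 1, 0, 1)^T — this equals column 5 of H (binary 0101), so error is at position 5.
Correct: flip bit 5 of r = 101000101011010 to get c = 101010101011010.


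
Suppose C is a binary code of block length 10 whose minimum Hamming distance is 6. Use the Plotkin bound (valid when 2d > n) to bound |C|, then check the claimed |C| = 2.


Plotkin bound M ≤ 6; given |C| = 2 ≤ bound (satisfied).

Check applicability: 2d = 12, n = 10.
2d − n = 2 > 0, so Plotkin applies.
Compute d/(2d−n) = 6/2 ≈ 3.0000.
⌊d/(2d−n)⌋ = 3.
Plotkin bound: M ≤ 2·3 = 6.
Given |C| = 2, check: satisfied.
This |C| is below the Plotkin bound.


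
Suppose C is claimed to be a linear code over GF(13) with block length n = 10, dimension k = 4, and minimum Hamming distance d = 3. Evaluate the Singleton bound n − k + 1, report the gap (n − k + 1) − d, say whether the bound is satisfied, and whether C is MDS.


Singleton RHS = n − k + 1 = 7, slack = 4, bound satisfied, not MDS.

Singleton bound: d ≤ n − k + 1.
Here n = 10, k = 4, so n − k + 1 = 7.
Given d = 3, check d ≤ 7: YES.
Slack = (n − k + 1) − d = 4.
The code is NOT MDS (slack = 4 > 0).
Description: the claimed parameters are [10, 4, 3]_13; such a code would be non-MDS.


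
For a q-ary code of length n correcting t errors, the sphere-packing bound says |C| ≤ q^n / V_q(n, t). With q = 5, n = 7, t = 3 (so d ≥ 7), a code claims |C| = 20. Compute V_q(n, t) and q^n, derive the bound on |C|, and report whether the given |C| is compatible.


V_q(n, t) = 2605, q^n = 78125, Hamming bound = 29, |C| = 20 ≤ bound (satisfied).

Step 1: Compute V_q(n, t) = Σ_{j=0}^3 C(n, j) (q−1)^j.
  j = 0: C(7,0)·(4)^0 = 1·1 = 1.
  j = 1: C(7,1)·(4)^1 = 7·4 = 28.
  j = 2: C(7,2)·(4)^2 = 21·16 = 336.
  j = 3: C(7,3)·(4)^3 = 35·64 = 2240.
  V_q(n, t) = 1 + 28 + 336 + 2240 = 2605.
Step 2: q^n = 5^7 = 78125.
Step 3: Hamming bound ⌊q^n / V_q(n,t)⌋ = ⌊78125/2605⌋ = 29.
Step 4: Compare |C| = 20 to 29: satisfied.
The claimed |C| lies below the Hamming bound.


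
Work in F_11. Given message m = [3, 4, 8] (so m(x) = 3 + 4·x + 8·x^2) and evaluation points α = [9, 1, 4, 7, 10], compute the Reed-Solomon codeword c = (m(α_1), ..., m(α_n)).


c = [5, 4, 4, 5, 7]

Message polynomial: m(x) = 3 + 4·x + 8·x^2 (mod 11).
For each evaluation point α_i, compute m(α_i) mod 11:
  α_1 = 9: Horner steps 8 → 10 → 5, so m(9) = 5.
  α_2 = 1: Horner steps 8 → 1 → 4, so m(1) = 4.
  α_3 = 4: Horner steps 8 → 3 → 4, so m(4) = 4.
  α_4 = 7: Horner steps 8 → 5 → 5, so m(7) = 5.
  α_5 = 10: Horner steps 8 → 7 → 7, so m(10) = 7.
Codeword c = [5, 4, 4, 5, 7] ∈ F_11^5.


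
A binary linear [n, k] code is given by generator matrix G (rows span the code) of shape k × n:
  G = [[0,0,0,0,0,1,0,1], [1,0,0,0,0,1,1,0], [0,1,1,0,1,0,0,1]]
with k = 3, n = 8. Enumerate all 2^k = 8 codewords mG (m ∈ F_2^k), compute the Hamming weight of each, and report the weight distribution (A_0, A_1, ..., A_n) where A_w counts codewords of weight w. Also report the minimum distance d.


Weight distribution: A_0 = 1, A_2 = 1, A_3 = 2, A_4 = 2, A_5 = 1, A_7 = 1. Minimum distance d = 2.

Enumerate all 2^3 = 8 messages m ∈ F_2^3.
For each, compute codeword c = mG in F_2^8, then tally its weight.
  m = 000 → c = 00000000, weight = 0.
  m = 100 → c = 00000101, weight = 2.
  m = 010 → c = 10000110, weight = 3.
  m = 110 → c = 10000011, weight = 3.
  m = 001 → c = 01101001, weight = 4.
  m = 101 → c = 01101100, weight = 4.
  m = 011 → c = 11101111, weight = 7.
  m = 111 → c = 11101010, weight = 5.
Tally weights:
  weight 0: 1 codewords.
  weight 2: 1 codewords.
  weight 3: 2 codewords.
  weight 4: 2 codewords.
  weight 5: 1 codewords.
  weight 7: 1 codewords.
Minimum distance d = smallest w > 0 with A_w > 0 = 2.
Sanity: Σ A_w = 8 = 2^3 = 8 ✓.


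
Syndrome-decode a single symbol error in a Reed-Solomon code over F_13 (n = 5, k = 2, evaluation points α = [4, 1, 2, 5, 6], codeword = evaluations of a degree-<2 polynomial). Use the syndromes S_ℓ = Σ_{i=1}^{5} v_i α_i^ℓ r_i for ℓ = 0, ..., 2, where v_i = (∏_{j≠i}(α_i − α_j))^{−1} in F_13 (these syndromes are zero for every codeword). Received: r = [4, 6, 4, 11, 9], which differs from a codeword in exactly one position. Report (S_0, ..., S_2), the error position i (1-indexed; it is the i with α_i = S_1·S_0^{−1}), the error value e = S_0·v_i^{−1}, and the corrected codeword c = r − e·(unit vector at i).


S = (9, 10, 1), error at position 1, error magnitude e = 4, c = [0, 6, 4, 11, 9].

Step 1: column multipliers v_i = (∏_{j≠i}(α_i − α_j))^{−1} mod 13.
  i = 1 (α = 4): (4−1)(4−2)(4−5)(4−6) = 3·2·(−1)·(−2) = 12 ≡ 12, so v_1 = 12^{−1} = 12 (mod 13).
  i = 2 (α = 1): (1−4)(1−2)(1−5)(1−6) = (−3)·(−1)·(−4)·(−5) = 60 ≡ 8, so v_2 = 8^{−1} = 5 (mod 13).
  i = 3 (α = 2): (2−4)(2−1)(2−5)(2−6) = (−2)·1·(−3)·(−4) = −24 ≡ 2, so v_3 = 2^{−1} = 7 (mod 13).
  i = 4 (α = 5): (5−4)(5−1)(5−2)(5−6) = 1·4·3·(−1) = −12 ≡ 1, so v_4 = 1^{−1} = 1 (mod 13).
  i = 5 (α = 6): (6−4)(6−1)(6−2)(6−5) = 2·5·4·1 = 40 ≡ 1, so v_5 = 1^{−1} = 1 (mod 13).
  v = [12, 5, 7, 1, 1].
Step 2: syndromes of r = [4, 6, 4, 11, 9] (all sums mod 13).
  S_0 = Σ v_i r_i = 12·4 + 5·6 + 7·4 + 1·11 + 1·9 = 126 ≡ 9.
  S_1 = Σ v_i α_i r_i = 12·4·4 + 5·1·6 + 7·2·4 + 1·5·11 + 1·6·9 = 387 ≡ 10.
  α_i^2 mod 13 = [3, 1, 4, 12, 10].
  S_2 = Σ v_i α_i^2 r_i = 12·3·4 + 5·1·6 + 7·4·4 + 1·12·11 + 1·10·9 = 508 ≡ 1.
  S = (9, 10, 1) ≠ 0, so r is not a codeword (an error is present).
Step 3: locate the error. For a single error e at position i, S_ℓ = v_i·e·α_i^ℓ, so α_err = S_1/S_0.
  S_0^{−1} = 9^{−1} = 3 (mod 13), so α_err = 10·3 = 30 ≡ 4 = α_1. Error position i = 1.
  Consistency check: S_2/S_1 = 1·4 = 4 ≡ 4 = α_err ✓ (single-error assumption holds).
Step 4: error magnitude e = S_0/v_1 = S_0·∏_{j≠1}(α_1 − α_j) = 9·12 = 108 ≡ 4 (mod 13).
Step 5: correct position 1: c_1 = r_1 − e = 4 − 4 ≡ 0 (mod 13). Hence c = [0, 6, 4, 11, 9].
  Check: interpolating c through the α_i gives m(x) = 8 + 11·x (degree < 2) with m(α_i) = c_i for every i, so c is indeed a codeword.


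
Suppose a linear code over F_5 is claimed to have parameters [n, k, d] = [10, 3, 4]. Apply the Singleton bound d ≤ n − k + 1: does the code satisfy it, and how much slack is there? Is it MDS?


Singleton RHS = n − k + 1 = 8, slack = 4, bound satisfied, not MDS.

Singleton bound: d ≤ n − k + 1.
Here n = 10, k = 3, so n − k + 1 = 8.
Given d = 4, check d ≤ 8: YES.
Slack = (n − k + 1) − d = 4.
The code is NOT MDS (slack = 4 > 0).
Description: the claimed parameters are [10, 3, 4]_5; such a code would be non-MDS.


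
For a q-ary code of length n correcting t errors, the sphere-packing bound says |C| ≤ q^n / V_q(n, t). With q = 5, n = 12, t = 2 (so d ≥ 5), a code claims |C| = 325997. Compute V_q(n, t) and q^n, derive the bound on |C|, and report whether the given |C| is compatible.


V_q(n, t) = 1105, q^n = 244140625, Hamming bound = 220941, |C| = 325997 > bound (violated).

Step 1: Compute V_q(n, t) = Σ_{j=0}^2 C(n, j) (q−1)^j.
  j = 0: C(12,0)·(4)^0 = 1·1 = 1.
  j = 1: C(12,1)·(4)^1 = 12·4 = 48.
  j = 2: C(12,2)·(4)^2 = 66·16 = 1056.
  V_q(n, t) = 1 + 48 + 1056 = 1105.
Step 2: q^n = 5^12 = 244140625.
Step 3: Hamming bound ⌊q^n / V_q(n,t)⌋ = ⌊244140625/1105⌋ = 220941.
Step 4: Compare |C| = 325997 to 220941: violated.
The claimed |C| lies above the Hamming bound, so no 5-ary code of length 12 with d ≥ 5 can have 325997 codewords.


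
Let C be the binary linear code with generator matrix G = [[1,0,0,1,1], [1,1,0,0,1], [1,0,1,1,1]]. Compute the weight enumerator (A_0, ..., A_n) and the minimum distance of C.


Weight distribution: A_0 = 1, A_1 = 1, A_2 = 1, A_3 = 3, A_4 = 2. Minimum distance d = 1.

Enumerate all 2^3 = 8 messages m ∈ F_2^3.
For each, compute codeword c = mG in F_2^5, then tally its weight.
  m = 000 → c = 00000, weight = 0.
  m = 100 → c = 10011, weight = 3.
  m = 010 → c = 11001, weight = 3.
  m = 110 → c = 01010, weight = 2.
  m = 001 → c = 10111, weight = 4.
  m = 101 → c = 00100, weight = 1.
  m = 011 → c = 01110, weight = 3.
  m = 111 → c = 11101, weight = 4.
Tally weights:
  weight 0: 1 codewords.
  weight 1: 1 codewords.
  weight 2: 1 codewords.
  weight 3: 3 codewords.
  weight 4: 2 codewords.
Minimum distance d = smallest w > 0 with A_w > 0 = 1.
Sanity: Σ A_w = 8 = 2^3 = 8 ✓.


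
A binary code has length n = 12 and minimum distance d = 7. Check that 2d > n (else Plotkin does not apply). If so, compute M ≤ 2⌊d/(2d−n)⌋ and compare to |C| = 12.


Plotkin bound M ≤ 6; given |C| = 12 > bound (violated).

Check applicability: 2d = 14, n = 12.
2d − n = 2 > 0, so Plotkin applies.
Compute d/(2d−n) = 7/2 ≈ 3.5000.
⌊d/(2d−n)⌋ = 3.
Plotkin bound: M ≤ 2·3 = 6.
Given |C| = 12, check: VIOLATED.
This |C| is above the Plotkin bound, so no binary code with n = 12, d = 7 and 12 codewords exists.
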